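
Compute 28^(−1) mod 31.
28^(−1) ≡ 10 (mod 31)

Apply the extended Euclidean algorithm to (31, 28), tracking rows (r, s, t) with s·31 + t·28 = r. Each division r_prev = q·r_cur + r_new produces the new row as (previous row) − q·(current row):
  row A: (31, 1, 0)   [1·31 + 0·28 = 31]
  row B: (28, 0, 1)   [0·31 + 1·28 = 28]
  31 = 1·28 + 3   → row C = row A − 1·row B = (3, 1, −1)   [check: 1·31 − 1·28 = 3]
  28 = 9·3 + 1   → row D = row B − 9·row C = (1, −9, 10)   [check: −9·31 + 10·28 = 1]
  3 = 3·1 + 0   → remainder 0, stop. gcd = 1 (last nonzero row D).
The gcd is 1, so 28 is invertible mod 31. The last nonzero row gives −9·31 + 10·28 = 1, so t = 10. So 28^(−1) ≡ 10 (mod 31). Verify: 28 · 10 = 280 ≡ 1 (mod 31). ✓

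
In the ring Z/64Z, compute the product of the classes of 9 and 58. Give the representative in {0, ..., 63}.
Both factors are already reduced mod 64. 9 · 58 = 522. Dividing by 64: 522 = 8·64 + 10. So (9 · 58) mod 64 = 10.

Final answer: 10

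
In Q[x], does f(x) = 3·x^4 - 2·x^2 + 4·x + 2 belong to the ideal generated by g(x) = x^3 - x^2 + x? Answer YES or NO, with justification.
NO

In Q[x] the ideal (g) consists of all multiples of g, so f ∈ (g) iff g | f, i.e. iff the remainder of f on division by g is 0. Divide f by g (g is monic, so eliminate the leading term of the running remainder at each step):
  leading term 3·x^4: subtract (3·x)·g(x) = 3·x^4 - 3·x^3 + 3·x^2, leaving 3·x^3 - 5·x^2 + 4·x + 2
  leading term 3·x^3: subtract (3)·g(x) = 3·x^3 - 3·x^2 + 3·x, leaving -2·x^2 + x + 2
The remainder r(x) = -2·x^2 + x + 2 ≠ 0 (and deg r < deg g), so g ∤ f, i.e. f ∉ (g).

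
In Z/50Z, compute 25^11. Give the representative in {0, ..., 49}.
25

Use repeated squaring. Binary(11) = 1011. Walk through the bits of the exponent 11 left-to-right: at each bit after the leading one, square the running value, then multiply by 25 if the bit is 1 (always reducing mod 50):
  bit 1 = 1 (leading): start with 25.
  bit 2 = 0: square 25^2 = 625 ≡ 25 (mod 50).
  bit 3 = 1: square 25^2 = 625 ≡ 25; bit is 1, so multiply 25·25 = 625 ≡ 25 (mod 50).
  bit 4 = 1: square 25^2 = 625 ≡ 25; bit is 1, so multiply 25·25 = 625 ≡ 25 (mod 50).
Final value: 25^11 ≡ 25 (mod 50).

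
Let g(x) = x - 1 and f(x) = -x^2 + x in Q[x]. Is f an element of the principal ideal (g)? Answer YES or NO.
In Q[x] the ideal (g) consists of all multiples of g, so f ∈ (g) iff g | f, i.e. iff the remainder of f on division by g is 0. Divide f by g (g is monic, so eliminate the leading term of the running remainder at each step):
  leading term -x^2: subtract (-x)·g(x) = -x^2 + x, leaving 0
The remainder is 0, so f(x) = g(x) · h(x) with h(x) = -x. Hence g | f, i.e. f ∈ (g).

Final answer: YES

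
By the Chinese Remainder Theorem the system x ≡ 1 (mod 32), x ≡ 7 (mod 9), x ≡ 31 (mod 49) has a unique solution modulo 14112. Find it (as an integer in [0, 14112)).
The moduli 32, 9, 49 are pairwise coprime, so by the CRT there is a unique solution mod 32·9·49 = 14112.
Solve by successive substitution. Start with x ≡ 1 (mod 32).
  Combine with x ≡ 7 (mod 9): write x = 1 + 32·t and require 1 + 32·t ≡ 7 (mod 9), i.e. 32·t ≡ 7 − 1 ≡ 6 (mod 9). Since 32^(−1) ≡ 2 (mod 9) (32 ≡ 5 (mod 9)), t ≡ 2·6 ≡ 3 (mod 9). So x ≡ 1 + 32·3 = 97 (mod 288).
  Combine with x ≡ 31 (mod 49): write x = 97 + 288·t and require 97 + 288·t ≡ 31 (mod 49), i.e. 288·t ≡ 31 − 97 ≡ 32 (mod 49). Since 288^(−1) ≡ 8 (mod 49) (288 ≡ 43 (mod 49)), t ≡ 8·32 ≡ 11 (mod 49). So x ≡ 97 + 288·11 = 3265 (mod 14112).
Unique solution in [0, 14112): x = 3265.

Final answer: x ≡ 3265 (mod 14112); the representative in [0, 14112) is 3265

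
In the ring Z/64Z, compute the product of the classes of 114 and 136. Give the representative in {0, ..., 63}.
16

Reduce the factors first: 114 ≡ 50, 136 ≡ 8 (mod 64), so 114 · 136 ≡ 50 · 8 (mod 64). 50 · 8 = 400. Dividing by 64: 400 = 6·64 + 16. So (114 · 136) mod 64 = 16.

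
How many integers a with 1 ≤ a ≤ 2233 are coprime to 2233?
The number of a ∈ {1, ..., 2233} with gcd(a, 2233) = 1 is by definition Euler's totient φ(2233). φ is multiplicative, with φ(p^e) = p^e − p^(e−1). Factorise 2233 = 7 · 11 · 29. Then
  φ(2233) = (7 − 1) · (11 − 1) · (29 − 1) = 6 · 10 · 28 = 1680.
So there are 1680 such integers.

Final answer: 1680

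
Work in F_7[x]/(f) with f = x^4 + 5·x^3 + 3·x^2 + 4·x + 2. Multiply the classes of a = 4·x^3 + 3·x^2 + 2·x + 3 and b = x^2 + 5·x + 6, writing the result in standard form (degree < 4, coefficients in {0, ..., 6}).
a · b ≡ 6·x^2 + 5 (mod f(x))

Multiply as integer polynomials: a · b = 4·x^5 + 23·x^4 + 41·x^3 + 31·x^2 + 27·x + 18. Reducing coefficients mod 7: a · b ≡ 4·x^5 + 2·x^4 + 6·x^3 + 3·x^2 + 6·x + 4. Now divide by f(x) = x^4 + 5·x^3 + 3·x^2 + 4·x + 2 in F_7[x], eliminating the leading term at each step:
  leading term 4·x^5: subtract (4·x)·f(x) = 4·x^5 + 6·x^4 + 5·x^3 + 2·x^2 + x, leaving 3·x^4 + x^3 + x^2 + 5·x + 4 (coefficients mod 7)
  leading term 3·x^4: subtract (3)·f(x) = 3·x^4 + x^3 + 2·x^2 + 5·x + 6, leaving 6·x^2 + 5 (coefficients mod 7)
The degree is now < 4, so this is the remainder. Hence a · b ≡ 6·x^2 + 5 in F_7[x]/(f).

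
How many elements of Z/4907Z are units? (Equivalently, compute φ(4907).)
Z/4907Z has φ(4907) = 4200 units

An element a ∈ Z/4907Z is a unit iff gcd(a, 4907) = 1, so the number of units is φ(4907). φ is multiplicative, with φ(p^e) = p^e − p^(e−1). Factorise 4907 = 7 · 701. Then
  φ(4907) = (7 − 1) · (701 − 1) = 6 · 700 = 4200.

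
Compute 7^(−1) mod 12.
Apply the extended Euclidean algorithm to (12, 7), tracking rows (r, s, t) with s·12 + t·7 = r. Each division r_prev = q·r_cur + r_new produces the new row as (previous row) − q·(current row):
  row A: (12, 1, 0)   [1·12 + 0·7 = 12]
  row B: (7, 0, 1)   [0·12 + 1·7 = 7]
  12 = 1·7 + 5   → row C = row A − 1·row B = (5, 1, −1)   [check: 1·12 − 1·7 = 5]
  7 = 1·5 + 2   → row D = row B − 1·row C = (2, −1, 2)   [check: −1·12 + 2·7 = 2]
  5 = 2·2 + 1   → row E = row C − 2·row D = (1, 3, −5)   [check: 3·12 − 5·7 = 1]
  2 = 2·1 + 0   → remainder 0, stop. gcd = 1 (last nonzero row E).
The gcd is 1, so 7 is invertible mod 12. The last nonzero row gives 3·12 − 5·7 = 1, so t = −5. So 7^(−1) ≡ −5 ≡ 7 (mod 12). Verify: 7 · 7 = 49 ≡ 1 (mod 12). ✓

Final answer: 7^(−1) ≡ 7 (mod 12)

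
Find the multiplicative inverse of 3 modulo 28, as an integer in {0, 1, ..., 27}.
3^(−1) ≡ 19 (mod 28)

Apply the extended Euclidean algorithm to (28, 3), tracking rows (r, s, t) with s·28 + t·3 = r. Each division r_prev = q·r_cur + r_new produces the new row as (previous row) − q·(current row):
  row A: (28, 1, 0)   [1·28 + 0·3 = 28]
  row B: (3, 0, 1)   [0·28 + 1·3 = 3]
  28 = 9·3 + 1   → row C = row A − 9·row B = (1, 1, −9)   [check: 1·28 − 9·3 = 1]
  3 = 3·1 + 0   → remainder 0, stop. gcd = 1 (last nonzero row C).
The gcd is 1, so 3 is invertible mod 28. The last nonzero row gives 1·28 − 9·3 = 1, so t = −9. So 3^(−1) ≡ −9 ≡ 19 (mod 28). Verify: 3 · 19 = 57 ≡ 1 (mod 28). ✓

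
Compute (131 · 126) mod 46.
38

Reduce the factors first: 131 ≡ 39, 126 ≡ 34 (mod 46), so 131 · 126 ≡ 39 · 34 (mod 46). 39 · 34 = 1326. Dividing by 46: 1326 = 28·46 + 38. So (131 · 126) mod 46 = 38.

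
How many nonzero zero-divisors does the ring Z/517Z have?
In Z/517Z each nonzero element is either a unit (gcd with 517 is 1) or a zero-divisor (gcd > 1). The number of units is φ(517): factorise 517 = 11 · 47, so φ(517) = (11 − 1) · (47 − 1) = 10 · 46 = 460. The nonzero elements number 517 − 1 = 516. Hence the nonzero zero-divisors number 516 − 460 = 56.

Final answer: Z/517Z has 56 nonzero zero-divisors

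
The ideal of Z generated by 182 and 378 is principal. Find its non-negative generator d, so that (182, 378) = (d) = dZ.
In the PID Z, (a, b) is generated by gcd(a, b). Compute gcd(378, 182) with the extended Euclidean algorithm, tracking rows (r, s, t) with s·378 + t·182 = r:
  row A: (378, 1, 0)   [1·378 + 0·182 = 378]
  row B: (182, 0, 1)   [0·378 + 1·182 = 182]
  378 = 2·182 + 14   → row C = row A − 2·row B = (14, 1, −2)   [check: 1·378 − 2·182 = 14]
  182 = 13·14 + 0   → remainder 0, stop. gcd = 14 (last nonzero row C).
So gcd(182, 378) = 14, with Bézout identity 1·378 − 2·182 = 14. Containment (⊇): the Bézout identity exhibits 14 as an element of (182, 378), giving (14) ⊆ (182, 378). Containment (⊆): since 14 | 182 and 14 | 378 (182 = 14·13, 378 = 14·27), every Z-linear combination of 182 and 378 is divisible by 14, so (182, 378) ⊆ (14). Therefore (182, 378) = (14), d = 14.

Final answer: (182, 378) = (14); d = 14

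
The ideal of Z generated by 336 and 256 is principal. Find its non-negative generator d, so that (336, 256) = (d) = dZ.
(336, 256) = (16); d = 16

In the PID Z, (a, b) is generated by gcd(a, b). Compute gcd(336, 256) with the extended Euclidean algorithm, tracking rows (r, s, t) with s·336 + t·256 = r:
  row A: (336, 1, 0)   [1·336 + 0·256 = 336]
  row B: (256, 0, 1)   [0·336 + 1·256 = 256]
  336 = 1·256 + 80   → row C = row A − 1·row B = (80, 1, −1)   [check: 1·336 − 1·256 = 80]
  256 = 3·80 + 16   → row D = row B − 3·row C = (16, −3, 4)   [check: −3·336 + 4·256 = 16]
  80 = 5·16 + 0   → remainder 0, stop. gcd = 16 (last nonzero row D).
So gcd(336, 256) = 16, with Bézout identity −3·336 + 4·256 = 16. Containment (⊇): the Bézout identity exhibits 16 as an element of (336, 256), giving (16) ⊆ (336, 256). Containment (⊆): since 16 | 336 and 16 | 256 (336 = 16·21, 256 = 16·16), every Z-linear combination of 336 and 256 is divisible by 16, so (336, 256) ⊆ (16). Therefore (336, 256) = (16), d = 16.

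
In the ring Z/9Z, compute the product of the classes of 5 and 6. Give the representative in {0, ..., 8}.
Both factors are already reduced mod 9. 5 · 6 = 30. Dividing by 9: 30 = 3·9 + 3. So (5 · 6) mod 9 = 3.

Final answer: 3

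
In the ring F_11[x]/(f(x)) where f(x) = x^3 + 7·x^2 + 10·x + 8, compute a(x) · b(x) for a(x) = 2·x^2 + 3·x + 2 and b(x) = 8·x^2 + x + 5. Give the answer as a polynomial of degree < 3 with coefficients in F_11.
a · b ≡ 9·x^2 + x + 5 (mod f(x))

Multiply as integer polynomials: a · b = 16·x^4 + 26·x^3 + 29·x^2 + 17·x + 10. Reducing coefficients mod 11: a · b ≡ 5·x^4 + 4·x^3 + 7·x^2 + 6·x + 10. Now divide by f(x) = x^3 + 7·x^2 + 10·x + 8 in F_11[x], eliminating the leading term at each step:
  leading term 5·x^4: subtract (5·x)·f(x) = 5·x^4 + 2·x^3 + 6·x^2 + 7·x, leaving 2·x^3 + x^2 + 10·x + 10 (coefficients mod 11)
  leading term 2·x^3: subtract (2)·f(x) = 2·x^3 + 3·x^2 + 9·x + 5, leaving 9·x^2 + x + 5 (coefficients mod 11)
The degree is now < 3, so this is the remainder. Hence a · b ≡ 9·x^2 + x + 5 in F_11[x]/(f).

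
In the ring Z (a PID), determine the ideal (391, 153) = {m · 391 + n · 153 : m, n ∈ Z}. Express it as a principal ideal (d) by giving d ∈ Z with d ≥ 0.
In the PID Z, (a, b) is generated by gcd(a, b). Compute gcd(391, 153) with the extended Euclidean algorithm, tracking rows (r, s, t) with s·391 + t·153 = r:
  row A: (391, 1, 0)   [1·391 + 0·153 = 391]
  row B: (153, 0, 1)   [0·391 + 1·153 = 153]
  391 = 2·153 + 85   → row C = row A − 2·row B = (85, 1, −2)   [check: 1·391 − 2·153 = 85]
  153 = 1·85 + 68   → row D = row B − 1·row C = (68, −1, 3)   [check: −1·391 + 3·153 = 68]
  85 = 1·68 + 17   → row E = row C − 1·row D = (17, 2, −5)   [check: 2·391 − 5·153 = 17]
  68 = 4·17 + 0   → remainder 0, stop. gcd = 17 (last nonzero row E).
So gcd(391, 153) = 17, with Bézout identity 2·391 − 5·153 = 17. Containment (⊇): the Bézout identity exhibits 17 as an element of (391, 153), giving (17) ⊆ (391, 153). Containment (⊆): since 17 | 391 and 17 | 153 (391 = 17·23, 153 = 17·9), every Z-linear combination of 391 and 153 is divisible by 17, so (391, 153) ⊆ (17). Therefore (391, 153) = (17), d = 17.

Final answer: (391, 153) = (17); d = 17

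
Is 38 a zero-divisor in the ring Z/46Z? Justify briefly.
gcd(38, 46) = 2 > 1, so 38 is not a unit in Z/46Z. In Z/nZ every nonzero non-unit is a zero-divisor: explicitly, take b = 46/gcd = 23 ≠ 0 (mod 46); then 38·23 = 874 = 19·46, i.e. 38·23 ≡ 0 (mod 46). So 38 is a zero-divisor.

Final answer: YES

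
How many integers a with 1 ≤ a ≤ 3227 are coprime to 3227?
The number of a ∈ {1, ..., 3227} with gcd(a, 3227) = 1 is by definition Euler's totient φ(3227). φ is multiplicative, with φ(p^e) = p^e − p^(e−1). Factorise 3227 = 7 · 461. Then
  φ(3227) = (7 − 1) · (461 − 1) = 6 · 460 = 2760.
So there are 2760 such integers.

Final answer: 2760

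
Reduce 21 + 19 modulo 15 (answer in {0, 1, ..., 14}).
Reduce the summands first: 21 ≡ 6, 19 ≡ 4 (mod 15), so 21 + 19 ≡ 6 + 4 (mod 15). 6 + 4 = 10; 10 = 0·15 + 10, so (21 + 19) mod 15 = 10.

Final answer: 10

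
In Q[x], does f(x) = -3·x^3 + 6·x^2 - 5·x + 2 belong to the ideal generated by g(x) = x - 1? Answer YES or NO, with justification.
In Q[x] the ideal (g) consists of all multiples of g, so f ∈ (g) iff g | f, i.e. iff the remainder of f on division by g is 0. Divide f by g (g is monic, so eliminate the leading term of the running remainder at each step):
  leading term -3·x^3: subtract (-3·x^2)·g(x) = -3·x^3 + 3·x^2, leaving 3·x^2 - 5·x + 2
  leading term 3·x^2: subtract (3·x)·g(x) = 3·x^2 - 3·x, leaving 2 - 2·x
  leading term -2·x: subtract (-2)·g(x) = 2 - 2·x, leaving 0
The remainder is 0, so f(x) = g(x) · h(x) with h(x) = -3·x^2 + 3·x - 2. Hence g | f, i.e. f ∈ (g).

Final answer: YES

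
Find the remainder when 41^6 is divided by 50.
41

Use repeated squaring. Binary(6) = 110. Walk through the bits of the exponent 6 left-to-right: at each bit after the leading one, square the running value, then multiply by 41 if the bit is 1 (always reducing mod 50):
  bit 1 = 1 (leading): start with 41.
  bit 2 = 1: square 41^2 = 1681 ≡ 31; bit is 1, so multiply 31·41 = 1271 ≡ 21 (mod 50).
  bit 3 = 0: square 21^2 = 441 ≡ 41 (mod 50).
Final value: 41^6 ≡ 41 (mod 50).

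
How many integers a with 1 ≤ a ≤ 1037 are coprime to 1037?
The number of a ∈ {1, ..., 1037} with gcd(a, 1037) = 1 is by definition Euler's totient φ(1037). φ is multiplicative, with φ(p^e) = p^e − p^(e−1). Factorise 1037 = 17 · 61. Then
  φ(1037) = (17 − 1) · (61 − 1) = 16 · 60 = 960.
So there are 960 such integers.

Final answer: 960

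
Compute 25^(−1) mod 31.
Apply the extended Euclidean algorithm to (31, 25), tracking rows (r, s, t) with s·31 + t·25 = r. Each division r_prev = q·r_cur + r_new produces the new row as (previous row) − q·(current row):
  row A: (31, 1, 0)   [1·31 + 0·25 = 31]
  row B: (25, 0, 1)   [0·31 + 1·25 = 25]
  31 = 1·25 + 6   → row C = row A − 1·row B = (6, 1, −1)   [check: 1·31 − 1·25 = 6]
  25 = 4·6 + 1   → row D = row B − 4·row C = (1, −4, 5)   [check: −4·31 + 5·25 = 1]
  6 = 6·1 + 0   → remainder 0, stop. gcd = 1 (last nonzero row D).
The gcd is 1, so 25 is invertible mod 31. The last nonzero row gives −4·31 + 5·25 = 1, so t = 5. So 25^(−1) ≡ 5 (mod 31). Verify: 25 · 5 = 125 ≡ 1 (mod 31). ✓

Final answer: 25^(−1) ≡ 5 (mod 31)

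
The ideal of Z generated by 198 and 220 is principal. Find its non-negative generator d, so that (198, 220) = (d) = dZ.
(198, 220) = (22); d = 22

In the PID Z, (a, b) is generated by gcd(a, b). Compute gcd(220, 198) with the extended Euclidean algorithm, tracking rows (r, s, t) with s·220 + t·198 = r:
  row A: (220, 1, 0)   [1·220 + 0·198 = 220]
  row B: (198, 0, 1)   [0·220 + 1·198 = 198]
  220 = 1·198 + 22   → row C = row A − 1·row B = (22, 1, −1)   [check: 1·220 − 1·198 = 22]
  198 = 9·22 + 0   → remainder 0, stop. gcd = 22 (last nonzero row C).
So gcd(198, 220) = 22, with Bézout identity 1·220 − 1·198 = 22. Containment (⊇): the Bézout identity exhibits 22 as an element of (198, 220), giving (22) ⊆ (198, 220). Containment (⊆): since 22 | 198 and 22 | 220 (198 = 22·9, 220 = 22·10), every Z-linear combination of 198 and 220 is divisible by 22, so (198, 220) ⊆ (22). Therefore (198, 220) = (22), d = 22.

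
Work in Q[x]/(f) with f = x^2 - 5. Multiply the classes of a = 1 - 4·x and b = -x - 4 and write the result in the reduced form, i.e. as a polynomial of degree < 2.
a · b ≡ 15·x + 16 (mod f(x))

First multiply in Q[x] without reducing: a · b = 4·x^2 + 15·x - 4. Now divide by f(x) = x^2 - 5, eliminating the leading term at each step:
  leading term 4·x^2: subtract (4)·f(x) = 4·x^2 - 20, leaving 15·x + 16
The degree is now < 2, so this is the remainder. Hence a · b ≡ 15·x + 16 in Q[x]/(f).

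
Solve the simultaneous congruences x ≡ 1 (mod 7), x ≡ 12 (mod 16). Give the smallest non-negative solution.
x ≡ 92 (mod 112); the representative in [0, 112) is 92

The moduli 7, 16 are pairwise coprime, so by the CRT there is a unique solution mod 7·16 = 112.
Solve by successive substitution. Start with x ≡ 1 (mod 7).
  Combine with x ≡ 12 (mod 16): write x = 1 + 7·t and require 1 + 7·t ≡ 12 (mod 16), i.e. 7·t ≡ 12 − 1 ≡ 11 (mod 16). Since 7^(−1) ≡ 7 (mod 16), t ≡ 7·11 ≡ 13 (mod 16). So x ≡ 1 + 7·13 = 92 (mod 112).
Unique solution in [0, 112): x = 92.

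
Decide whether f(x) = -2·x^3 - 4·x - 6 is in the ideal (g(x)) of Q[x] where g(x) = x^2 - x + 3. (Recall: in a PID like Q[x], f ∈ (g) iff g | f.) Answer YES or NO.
YES

In Q[x] the ideal (g) consists of all multiples of g, so f ∈ (g) iff g | f, i.e. iff the remainder of f on division by g is 0. Divide f by g (g is monic, so eliminate the leading term of the running remainder at each step):
  leading term -2·x^3: subtract (-2·x)·g(x) = -2·x^3 + 2·x^2 - 6·x, leaving -2·x^2 + 2·x - 6
  leading term -2·x^2: subtract (-2)·g(x) = -2·x^2 + 2·x - 6, leaving 0
The remainder is 0, so f(x) = g(x) · h(x) with h(x) = -2·x - 2. Hence g | f, i.e. f ∈ (g).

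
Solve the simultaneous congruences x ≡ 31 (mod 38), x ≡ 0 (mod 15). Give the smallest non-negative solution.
x ≡ 525 (mod 570); the representative in [0, 570) is 525

The moduli 38, 15 are pairwise coprime, so by the CRT there is a unique solution mod 38·15 = 570.
Solve by successive substitution. Start with x ≡ 31 (mod 38).
  Combine with x ≡ 0 (mod 15): write x = 31 + 38·t and require 31 + 38·t ≡ 0 (mod 15), i.e. 38·t ≡ 0 − 31 ≡ 14 (mod 15). Since 38^(−1) ≡ 2 (mod 15) (38 ≡ 8 (mod 15)), t ≡ 2·14 ≡ 13 (mod 15). So x ≡ 31 + 38·13 = 525 (mod 570).
Unique solution in [0, 570): x = 525.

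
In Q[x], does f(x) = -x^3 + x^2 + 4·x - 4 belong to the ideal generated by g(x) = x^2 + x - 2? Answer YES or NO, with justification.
In Q[x] the ideal (g) consists of all multiples of g, so f ∈ (g) iff g | f, i.e. iff the remainder of f on division by g is 0. Divide f by g (g is monic, so eliminate the leading term of the running remainder at each step):
  leading term -x^3: subtract (-x)·g(x) = -x^3 - x^2 + 2·x, leaving 2·x^2 + 2·x - 4
  leading term 2·x^2: subtract (2)·g(x) = 2·x^2 + 2·x - 4, leaving 0
The remainder is 0, so f(x) = g(x) · h(x) with h(x) = 2 - x. Hence g | f, i.e. f ∈ (g).

Final answer: YES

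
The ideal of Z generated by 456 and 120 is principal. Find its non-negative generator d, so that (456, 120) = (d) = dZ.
In the PID Z, (a, b) is generated by gcd(a, b). Compute gcd(456, 120) with the extended Euclidean algorithm, tracking rows (r, s, t) with s·456 + t·120 = r:
  row A: (456, 1, 0)   [1·456 + 0·120 = 456]
  row B: (120, 0, 1)   [0·456 + 1·120 = 120]
  456 = 3·120 + 96   → row C = row A − 3·row B = (96, 1, −3)   [check: 1·456 − 3·120 = 96]
  120 = 1·96 + 24   → row D = row B − 1·row C = (24, −1, 4)   [check: −1·456 + 4·120 = 24]
  96 = 4·24 + 0   → remainder 0, stop. gcd = 24 (last nonzero row D).
So gcd(456, 120) = 24, with Bézout identity −1·456 + 4·120 = 24. Containment (⊇): the Bézout identity exhibits 24 as an element of (456, 120), giving (24) ⊆ (456, 120). Containment (⊆): since 24 | 456 and 24 | 120 (456 = 24·19, 120 = 24·5), every Z-linear combination of 456 and 120 is divisible by 24, so (456, 120) ⊆ (24). Therefore (456, 120) = (24), d = 24.

Final answer: (456, 120) = (24); d = 24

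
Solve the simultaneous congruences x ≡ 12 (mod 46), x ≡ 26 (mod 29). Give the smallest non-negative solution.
The moduli 46, 29 are pairwise coprime, so by the CRT there is a unique solution mod 46·29 = 1334.
Solve by successive substitution. Start with x ≡ 12 (mod 46).
  Combine with x ≡ 26 (mod 29): write x = 12 + 46·t and require 12 + 46·t ≡ 26 (mod 29), i.e. 46·t ≡ 26 − 12 ≡ 14 (mod 29). Since 46^(−1) ≡ 12 (mod 29) (46 ≡ 17 (mod 29)), t ≡ 12·14 ≡ 23 (mod 29). So x ≡ 12 + 46·23 = 1070 (mod 1334).
Unique solution in [0, 1334): x = 1070.

Final answer: x ≡ 1070 (mod 1334); the representative in [0, 1334) is 1070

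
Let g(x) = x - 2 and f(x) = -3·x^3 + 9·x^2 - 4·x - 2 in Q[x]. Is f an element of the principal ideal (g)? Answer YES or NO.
In Q[x] the ideal (g) consists of all multiples of g, so f ∈ (g) iff g | f, i.e. iff the remainder of f on division by g is 0. Divide f by g (g is monic, so eliminate the leading term of the running remainder at each step):
  leading term -3·x^3: subtract (-3·x^2)·g(x) = -3·x^3 + 6·x^2, leaving 3·x^2 - 4·x - 2
  leading term 3·x^2: subtract (3·x)·g(x) = 3·x^2 - 6·x, leaving 2·x - 2
  leading term 2·x: subtract (2)·g(x) = 2·x - 4, leaving 2
The remainder r(x) = 2 ≠ 0 (and deg r < deg g), so g ∤ f, i.e. f ∉ (g).

Final answer: NO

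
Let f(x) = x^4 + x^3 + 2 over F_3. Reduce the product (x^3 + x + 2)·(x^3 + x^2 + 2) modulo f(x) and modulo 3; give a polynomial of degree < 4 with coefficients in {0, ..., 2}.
Multiply as integer polynomials: a · b = x^6 + x^5 + x^4 + 5·x^3 + 2·x^2 + 2·x + 4. Reducing coefficients mod 3: a · b ≡ x^6 + x^5 + x^4 + 2·x^3 + 2·x^2 + 2·x + 1. Now divide by f(x) = x^4 + x^3 + 2 in F_3[x], eliminating the leading term at each step:
  leading term x^6: subtract (x^2)·f(x) = x^6 + x^5 + 2·x^2, leaving x^4 + 2·x^3 + 2·x + 1 (coefficients mod 3)
  leading term x^4: subtract (1)·f(x) = x^4 + x^3 + 2, leaving x^3 + 2·x + 2 (coefficients mod 3)
The degree is now < 4, so this is the remainder. Hence a · b ≡ x^3 + 2·x + 2 in F_3[x]/(f).

Final answer: a · b ≡ x^3 + 2·x + 2 (mod f(x))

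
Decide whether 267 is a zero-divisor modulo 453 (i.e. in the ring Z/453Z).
gcd(267, 453) = 3 > 1, so 267 is not a unit in Z/453Z. In Z/nZ every nonzero non-unit is a zero-divisor: explicitly, take b = 453/gcd = 151 ≠ 0 (mod 453); then 267·151 = 40317 = 89·453, i.e. 267·151 ≡ 0 (mod 453). So 267 is a zero-divisor.

Final answer: YES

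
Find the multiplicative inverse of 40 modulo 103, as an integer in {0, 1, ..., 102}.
40^(−1) ≡ 85 (mod 103)

Apply the extended Euclidean algorithm to (103, 40), tracking rows (r, s, t) with s·103 + t·40 = r. Each division r_prev = q·r_cur + r_new produces the new row as (previous row) − q·(current row):
  row A: (103, 1, 0)   [1·103 + 0·40 = 103]
  row B: (40, 0, 1)   [0·103 + 1·40 = 40]
  103 = 2·40 + 23   → row C = row A − 2·row B = (23, 1, −2)   [check: 1·103 − 2·40 = 23]
  40 = 1·23 + 17   → row D = row B − 1·row C = (17, −1, 3)   [check: −1·103 + 3·40 = 17]
  23 = 1·17 + 6   → row E = row C − 1·row D = (6, 2, −5)   [check: 2·103 − 5·40 = 6]
  17 = 2·6 + 5   → row F = row D − 2·row E = (5, −5, 13)   [check: −5·103 + 13·40 = 5]
  6 = 1·5 + 1   → row G = row E − 1·row F = (1, 7, −18)   [check: 7·103 − 18·40 = 1]
  5 = 5·1 + 0   → remainder 0, stop. gcd = 1 (last nonzero row G).
The gcd is 1, so 40 is invertible mod 103. The last nonzero row gives 7·103 − 18·40 = 1, so t = −18. So 40^(−1) ≡ −18 ≡ 85 (mod 103). Verify: 40 · 85 = 3400 ≡ 1 (mod 103). ✓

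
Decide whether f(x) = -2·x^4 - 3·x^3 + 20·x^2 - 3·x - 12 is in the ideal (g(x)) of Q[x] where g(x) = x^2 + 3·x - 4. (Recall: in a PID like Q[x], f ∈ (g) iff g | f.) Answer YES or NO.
YES

In Q[x] the ideal (g) consists of all multiples of g, so f ∈ (g) iff g | f, i.e. iff the remainder of f on division by g is 0. Divide f by g (g is monic, so eliminate the leading term of the running remainder at each step):
  leading term -2·x^4: subtract (-2·x^2)·g(x) = -2·x^4 - 6·x^3 + 8·x^2, leaving 3·x^3 + 12·x^2 - 3·x - 12
  leading term 3·x^3: subtract (3·x)·g(x) = 3·x^3 + 9·x^2 - 12·x, leaving 3·x^2 + 9·x - 12
  leading term 3·x^2: subtract (3)·g(x) = 3·x^2 + 9·x - 12, leaving 0
The remainder is 0, so f(x) = g(x) · h(x) with h(x) = -2·x^2 + 3·x + 3. Hence g | f, i.e. f ∈ (g).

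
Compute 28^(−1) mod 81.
Apply the extended Euclidean algorithm to (81, 28), tracking rows (r, s, t) with s·81 + t·28 = r. Each division r_prev = q·r_cur + r_new produces the new row as (previous row) − q·(current row):
  row A: (81, 1, 0)   [1·81 + 0·28 = 81]
  row B: (28, 0, 1)   [0·81 + 1·28 = 28]
  81 = 2·28 + 25   → row C = row A − 2·row B = (25, 1, −2)   [check: 1·81 − 2·28 = 25]
  28 = 1·25 + 3   → row D = row B − 1·row C = (3, −1, 3)   [check: −1·81 + 3·28 = 3]
  25 = 8·3 + 1   → row E = row C − 8·row D = (1, 9, −26)   [check: 9·81 − 26·28 = 1]
  3 = 3·1 + 0   → remainder 0, stop. gcd = 1 (last nonzero row E).
The gcd is 1, so 28 is invertible mod 81. The last nonzero row gives 9·81 − 26·28 = 1, so t = −26. So 28^(−1) ≡ −26 ≡ 55 (mod 81). Verify: 28 · 55 = 1540 ≡ 1 (mod 81). ✓

Final answer: 28^(−1) ≡ 55 (mod 81)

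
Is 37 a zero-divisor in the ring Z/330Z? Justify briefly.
gcd(37, 330) = 1, so 37 is a unit in Z/330Z (it has a multiplicative inverse). A unit cannot be a zero-divisor: if 37·b ≡ 0 then multiplying both sides by 37^(−1) gives b ≡ 0. So 37 is not a zero-divisor.

Final answer: NO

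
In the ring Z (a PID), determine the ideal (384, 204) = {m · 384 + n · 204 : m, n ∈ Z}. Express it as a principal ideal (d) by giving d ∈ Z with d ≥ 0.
In the PID Z, (a, b) is generated by gcd(a, b). Compute gcd(384, 204) with the extended Euclidean algorithm, tracking rows (r, s, t) with s·384 + t·204 = r:
  row A: (384, 1, 0)   [1·384 + 0·204 = 384]
  row B: (204, 0, 1)   [0·384 + 1·204 = 204]
  384 = 1·204 + 180   → row C = row A − 1·row B = (180, 1, −1)   [check: 1·384 − 1·204 = 180]
  204 = 1·180 + 24   → row D = row B − 1·row C = (24, −1, 2)   [check: −1·384 + 2·204 = 24]
  180 = 7·24 + 12   → row E = row C − 7·row D = (12, 8, −15)   [check: 8·384 − 15·204 = 12]
  24 = 2·12 + 0   → remainder 0, stop. gcd = 12 (last nonzero row E).
So gcd(384, 204) = 12, with Bézout identity 8·384 − 15·204 = 12. Containment (⊇): the Bézout identity exhibits 12 as an element of (384, 204), giving (12) ⊆ (384, 204). Containment (⊆): since 12 | 384 and 12 | 204 (384 = 12·32, 204 = 12·17), every Z-linear combination of 384 and 204 is divisible by 12, so (384, 204) ⊆ (12). Therefore (384, 204) = (12), d = 12.

Final answer: (384, 204) = (12); d = 12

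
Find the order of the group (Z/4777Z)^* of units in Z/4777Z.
(Z/4777Z)^* consists of the classes a with gcd(a, 4777) = 1, so its order is φ(4777). φ is multiplicative, with φ(p^e) = p^e − p^(e−1). Factorise 4777 = 17 · 281. Then
  φ(4777) = (17 − 1) · (281 − 1) = 16 · 280 = 4480.
Thus |(Z/4777Z)^*| = 4480.

Final answer: |(Z/4777Z)^*| = 4480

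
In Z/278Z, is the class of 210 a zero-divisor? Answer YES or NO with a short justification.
YES

gcd(210, 278) = 2 > 1, so 210 is not a unit in Z/278Z. In Z/nZ every nonzero non-unit is a zero-divisor: explicitly, take b = 278/gcd = 139 ≠ 0 (mod 278); then 210·139 = 29190 = 105·278, i.e. 210·139 ≡ 0 (mod 278). So 210 is a zero-divisor.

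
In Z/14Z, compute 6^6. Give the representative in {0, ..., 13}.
Use repeated squaring. Binary(6) = 110. Walk through the bits of the exponent 6 left-to-right: at each bit after the leading one, square the running value, then multiply by 6 if the bit is 1 (always reducing mod 14):
  bit 1 = 1 (leading): start with 6.
  bit 2 = 1: square 6^2 = 36 ≡ 8; bit is 1, so multiply 8·6 = 48 ≡ 6 (mod 14).
  bit 3 = 0: square 6^2 = 36 ≡ 8 (mod 14).
Final value: 6^6 ≡ 8 (mod 14).

Final answer: 8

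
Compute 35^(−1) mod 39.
35^(−1) ≡ 29 (mod 39)

Apply the extended Euclidean algorithm to (39, 35), tracking rows (r, s, t) with s·39 + t·35 = r. Each division r_prev = q·r_cur + r_new produces the new row as (previous row) − q·(current row):
  row A: (39, 1, 0)   [1·39 + 0·35 = 39]
  row B: (35, 0, 1)   [0·39 + 1·35 = 35]
  39 = 1·35 + 4   → row C = row A − 1·row B = (4, 1, −1)   [check: 1·39 − 1·35 = 4]
  35 = 8·4 + 3   → row D = row B − 8·row C = (3, −8, 9)   [check: −8·39 + 9·35 = 3]
  4 = 1·3 + 1   → row E = row C − 1·row D = (1, 9, −10)   [check: 9·39 − 10·35 = 1]
  3 = 3·1 + 0   → remainder 0, stop. gcd = 1 (last nonzero row E).
The gcd is 1, so 35 is invertible mod 39. The last nonzero row gives 9·39 − 10·35 = 1, so t = −10. So 35^(−1) ≡ −10 ≡ 29 (mod 39). Verify: 35 · 29 = 1015 ≡ 1 (mod 39). ✓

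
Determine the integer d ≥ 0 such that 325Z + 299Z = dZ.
(325, 299) = (13); d = 13

In the PID Z, (a, b) is generated by gcd(a, b). Compute gcd(325, 299) with the extended Euclidean algorithm, tracking rows (r, s, t) with s·325 + t·299 = r:
  row A: (325, 1, 0)   [1·325 + 0·299 = 325]
  row B: (299, 0, 1)   [0·325 + 1·299 = 299]
  325 = 1·299 + 26   → row C = row A − 1·row B = (26, 1, −1)   [check: 1·325 − 1·299 = 26]
  299 = 11·26 + 13   → row D = row B − 11·row C = (13, −11, 12)   [check: −11·325 + 12·299 = 13]
  26 = 2·13 + 0   → remainder 0, stop. gcd = 13 (last nonzero row D).
So gcd(325, 299) = 13, with Bézout identity −11·325 + 12·299 = 13. Containment (⊇): the Bézout identity exhibits 13 as an element of (325, 299), giving (13) ⊆ (325, 299). Containment (⊆): since 13 | 325 and 13 | 299 (325 = 13·25, 299 = 13·23), every Z-linear combination of 325 and 299 is divisible by 13, so (325, 299) ⊆ (13). Therefore (325, 299) = (13), d = 13.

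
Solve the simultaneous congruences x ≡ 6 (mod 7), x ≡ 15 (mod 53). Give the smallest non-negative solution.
x ≡ 174 (mod 371); the representative in [0, 371) is 174

The moduli 7, 53 are pairwise coprime, so by the CRT there is a unique solution mod 7·53 = 371.
Solve by successive substitution. Start with x ≡ 6 (mod 7).
  Combine with x ≡ 15 (mod 53): write x = 6 + 7·t and require 6 + 7·t ≡ 15 (mod 53), i.e. 7·t ≡ 15 − 6 ≡ 9 (mod 53). Since 7^(−1) ≡ 38 (mod 53), t ≡ 38·9 ≡ 24 (mod 53). So x ≡ 6 + 7·24 = 174 (mod 371).
Unique solution in [0, 371): x = 174.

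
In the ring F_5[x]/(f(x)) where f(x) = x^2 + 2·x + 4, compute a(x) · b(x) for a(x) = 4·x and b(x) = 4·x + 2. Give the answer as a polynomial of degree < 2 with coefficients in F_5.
Multiply as integer polynomials: a · b = 16·x^2 + 8·x. Reducing coefficients mod 5: a · b ≡ x^2 + 3·x. Now divide by f(x) = x^2 + 2·x + 4 in F_5[x], eliminating the leading term at each step:
  leading term x^2: subtract (1)·f(x) = x^2 + 2·x + 4, leaving x + 1 (coefficients mod 5)
The degree is now < 2, so this is the remainder. Hence a · b ≡ x + 1 in F_5[x]/(f).

Final answer: a · b ≡ x + 1 (mod f(x))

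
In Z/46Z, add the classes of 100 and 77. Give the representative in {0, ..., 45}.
39

Reduce the summands first: 100 ≡ 8, 77 ≡ 31 (mod 46), so 100 + 77 ≡ 8 + 31 (mod 46). 8 + 31 = 39; 39 = 0·46 + 39, so (100 + 77) mod 46 = 39.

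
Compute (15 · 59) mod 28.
Reduce the factors first: 59 ≡ 3 (mod 28), so 15 · 59 ≡ 15 · 3 (mod 28). 15 · 3 = 45. Dividing by 28: 45 = 1·28 + 17. So (15 · 59) mod 28 = 17.

Final answer: 17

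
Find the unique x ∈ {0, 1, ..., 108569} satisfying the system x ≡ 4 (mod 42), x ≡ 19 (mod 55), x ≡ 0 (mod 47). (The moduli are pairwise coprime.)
x ≡ 17014 (mod 108570); the representative in [0, 108570) is 17014

The moduli 42, 55, 47 are pairwise coprime, so by the CRT there is a unique solution mod 42·55·47 = 108570.
Solve by successive substitution. Start with x ≡ 4 (mod 42).
  Combine with x ≡ 19 (mod 55): write x = 4 + 42·t and require 4 + 42·t ≡ 19 (mod 55), i.e. 42·t ≡ 19 − 4 ≡ 15 (mod 55). Since 42^(−1) ≡ 38 (mod 55), t ≡ 38·15 ≡ 20 (mod 55). So x ≡ 4 + 42·20 = 844 (mod 2310).
  Combine with x ≡ 0 (mod 47): write x = 844 + 2310·t and require 844 + 2310·t ≡ 0 (mod 47), i.e. 2310·t ≡ 0 − 844 ≡ 2 (mod 47). Since 2310^(−1) ≡ 27 (mod 47) (2310 ≡ 7 (mod 47)), t ≡ 27·2 ≡ 7 (mod 47). So x ≡ 844 + 2310·7 = 17014 (mod 108570).
Unique solution in [0, 108570): x = 17014.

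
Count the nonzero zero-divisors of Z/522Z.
In Z/522Z each nonzero element is either a unit (gcd with 522 is 1) or a zero-divisor (gcd > 1). The number of units is φ(522): factorise 522 = 2 · 3^2 · 29, so φ(522) = (2 − 1) · (3^2 − 3^1) · (29 − 1) = 1 · 6 · 28 = 168. The nonzero elements number 522 − 1 = 521. Hence the nonzero zero-divisors number 521 − 168 = 353.

Final answer: Z/522Z has 353 nonzero zero-divisors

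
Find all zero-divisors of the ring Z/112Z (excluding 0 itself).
nonzero zero-divisors of Z/112Z = {2, 4, 6, 7, 8, 10, 12, 14, 16, 18, 20, 21, 22, 24, 26, 28, 30, 32, 34, 35, 36, 38, 40, 42, 44, 46, 48, 49, 50, 52, 54, 56, 58, 60, 62, 63, 64, 66, 68, 70, 72, 74, 76, 77, 78, 80, 82, 84, 86, 88, 90, 91, 92, 94, 96, 98, 100, 102, 104, 105, 106, 108, 110}

An element a ∈ Z/112Z (with a ≠ 0) is a zero-divisor iff gcd(a, 112) > 1 (because a is a unit precisely when gcd(a, n) = 1, and in Z/nZ every nonzero, non-unit element is a zero-divisor). Scan a = 1, ..., 111 and keep those with gcd(a, 112) > 1:
  gcd(2, 112) = 2, gcd(4, 112) = 4, gcd(6, 112) = 2, gcd(7, 112) = 7, gcd(8, 112) = 8, gcd(10, 112) = 2, gcd(12, 112) = 4, gcd(14, 112) = 14, gcd(16, 112) = 16, gcd(18, 112) = 2, gcd(20, 112) = 4, gcd(21, 112) = 7, gcd(22, 112) = 2, gcd(24, 112) = 8, gcd(26, 112) = 2, gcd(28, 112) = 28, gcd(30, 112) = 2, gcd(32, 112) = 16, gcd(34, 112) = 2, gcd(35, 112) = 7, gcd(36, 112) = 4, gcd(38, 112) = 2, gcd(40, 112) = 8, gcd(42, 112) = 14, gcd(44, 112) = 4, gcd(46, 112) = 2, gcd(48, 112) = 16, gcd(49, 112) = 7, gcd(50, 112) = 2, gcd(52, 112) = 4, gcd(54, 112) = 2, gcd(56, 112) = 56, gcd(58, 112) = 2, gcd(60, 112) = 4, gcd(62, 112) = 2, gcd(63, 112) = 7, gcd(64, 112) = 16, gcd(66, 112) = 2, gcd(68, 112) = 4, gcd(70, 112) = 14, gcd(72, 112) = 8, gcd(74, 112) = 2, gcd(76, 112) = 4, gcd(77, 112) = 7, gcd(78, 112) = 2, gcd(80, 112) = 16, gcd(82, 112) = 2, gcd(84, 112) = 28, gcd(86, 112) = 2, gcd(88, 112) = 8, gcd(90, 112) = 2, gcd(91, 112) = 7, gcd(92, 112) = 4, gcd(94, 112) = 2, gcd(96, 112) = 16, gcd(98, 112) = 14, gcd(100, 112) = 4, gcd(102, 112) = 2, gcd(104, 112) = 8, gcd(105, 112) = 7, gcd(106, 112) = 2, gcd(108, 112) = 4, gcd(110, 112) = 2.
All other a ∈ {1, ..., 111} have gcd(a, 112) = 1 and are units. So the nonzero zero-divisors are exactly the 63 values of a appearing in this scan.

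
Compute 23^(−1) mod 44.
23^(−1) ≡ 23 (mod 44)

Apply the extended Euclidean algorithm to (44, 23), tracking rows (r, s, t) with s·44 + t·23 = r. Each division r_prev = q·r_cur + r_new produces the new row as (previous row) − q·(current row):
  row A: (44, 1, 0)   [1·44 + 0·23 = 44]
  row B: (23, 0, 1)   [0·44 + 1·23 = 23]
  44 = 1·23 + 21   → row C = row A − 1·row B = (21, 1, −1)   [check: 1·44 − 1·23 = 21]
  23 = 1·21 + 2   → row D = row B − 1·row C = (2, −1, 2)   [check: −1·44 + 2·23 = 2]
  21 = 10·2 + 1   → row E = row C − 10·row D = (1, 11, −21)   [check: 11·44 − 21·23 = 1]
  2 = 2·1 + 0   → remainder 0, stop. gcd = 1 (last nonzero row E).
The gcd is 1, so 23 is invertible mod 44. The last nonzero row gives 11·44 − 21·23 = 1, so t = −21. So 23^(−1) ≡ −21 ≡ 23 (mod 44). Verify: 23 · 23 = 529 ≡ 1 (mod 44). ✓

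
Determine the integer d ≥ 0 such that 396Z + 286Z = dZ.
In the PID Z, (a, b) is generated by gcd(a, b). Compute gcd(396, 286) with the extended Euclidean algorithm, tracking rows (r, s, t) with s·396 + t·286 = r:
  row A: (396, 1, 0)   [1·396 + 0·286 = 396]
  row B: (286, 0, 1)   [0·396 + 1·286 = 286]
  396 = 1·286 + 110   → row C = row A − 1·row B = (110, 1, −1)   [check: 1·396 − 1·286 = 110]
  286 = 2·110 + 66   → row D = row B − 2·row C = (66, −2, 3)   [check: −2·396 + 3·286 = 66]
  110 = 1·66 + 44   → row E = row C − 1·row D = (44, 3, −4)   [check: 3·396 − 4·286 = 44]
  66 = 1·44 + 22   → row F = row D − 1·row E = (22, −5, 7)   [check: −5·396 + 7·286 = 22]
  44 = 2·22 + 0   → remainder 0, stop. gcd = 22 (last nonzero row F).
So gcd(396, 286) = 22, with Bézout identity −5·396 + 7·286 = 22. Containment (⊇): the Bézout identity exhibits 22 as an element of (396, 286), giving (22) ⊆ (396, 286). Containment (⊆): since 22 | 396 and 22 | 286 (396 = 22·18, 286 = 22·13), every Z-linear combination of 396 and 286 is divisible by 22, so (396, 286) ⊆ (22). Therefore (396, 286) = (22), d = 22.

Final answer: (396, 286) = (22); d = 22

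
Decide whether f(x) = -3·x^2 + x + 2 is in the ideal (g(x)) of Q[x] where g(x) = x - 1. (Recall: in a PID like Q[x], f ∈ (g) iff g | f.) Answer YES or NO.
YES

In Q[x] the ideal (g) consists of all multiples of g, so f ∈ (g) iff g | f, i.e. iff the remainder of f on division by g is 0. Divide f by g (g is monic, so eliminate the leading term of the running remainder at each step):
  leading term -3·x^2: subtract (-3·x)·g(x) = -3·x^2 + 3·x, leaving 2 - 2·x
  leading term -2·x: subtract (-2)·g(x) = 2 - 2·x, leaving 0
The remainder is 0, so f(x) = g(x) · h(x) with h(x) = -3·x - 2. Hence g | f, i.e. f ∈ (g).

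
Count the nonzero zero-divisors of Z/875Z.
Z/875Z has 274 nonzero zero-divisors

In Z/875Z each nonzero element is either a unit (gcd with 875 is 1) or a zero-divisor (gcd > 1). The number of units is φ(875): factorise 875 = 5^3 · 7, so φ(875) = (5^3 − 5^2) · (7 − 1) = 100 · 6 = 600. The nonzero elements number 875 − 1 = 874. Hence the nonzero zero-divisors number 874 − 600 = 274.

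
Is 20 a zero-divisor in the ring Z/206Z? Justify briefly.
gcd(20, 206) = 2 > 1, so 20 is not a unit in Z/206Z. In Z/nZ every nonzero non-unit is a zero-divisor: explicitly, take b = 206/gcd = 103 ≠ 0 (mod 206); then 20·103 = 2060 = 10·206, i.e. 20·103 ≡ 0 (mod 206). So 20 is a zero-divisor.

Final answer: YES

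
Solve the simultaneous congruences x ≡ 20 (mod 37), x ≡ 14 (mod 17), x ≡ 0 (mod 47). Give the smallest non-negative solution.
x ≡ 1833 (mod 29563); the representative in [0, 29563) is 1833

The moduli 37, 17, 47 are pairwise coprime, so by the CRT there is a unique solution mod 37·17·47 = 29563.
Solve by successive substitution. Start with x ≡ 20 (mod 37).
  Combine with x ≡ 14 (mod 17): write x = 20 + 37·t and require 20 + 37·t ≡ 14 (mod 17), i.e. 37·t ≡ 14 − 20 ≡ 11 (mod 17). Since 37^(−1) ≡ 6 (mod 17) (37 ≡ 3 (mod 17)), t ≡ 6·11 ≡ 15 (mod 17). So x ≡ 20 + 37·15 = 575 (mod 629).
  Combine with x ≡ 0 (mod 47): write x = 575 + 629·t and require 575 + 629·t ≡ 0 (mod 47), i.e. 629·t ≡ 0 − 575 ≡ 36 (mod 47). Since 629^(−1) ≡ 34 (mod 47) (629 ≡ 18 (mod 47)), t ≡ 34·36 ≡ 2 (mod 47). So x ≡ 575 + 629·2 = 1833 (mod 29563).
Unique solution in [0, 29563): x = 1833.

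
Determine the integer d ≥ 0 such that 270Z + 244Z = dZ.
In the PID Z, (a, b) is generated by gcd(a, b). Compute gcd(270, 244) with the extended Euclidean algorithm, tracking rows (r, s, t) with s·270 + t·244 = r:
  row A: (270, 1, 0)   [1·270 + 0·244 = 270]
  row B: (244, 0, 1)   [0·270 + 1·244 = 244]
  270 = 1·244 + 26   → row C = row A − 1·row B = (26, 1, −1)   [check: 1·270 − 1·244 = 26]
  244 = 9·26 + 10   → row D = row B − 9·row C = (10, −9, 10)   [check: −9·270 + 10·244 = 10]
  26 = 2·10 + 6   → row E = row C − 2·row D = (6, 19, −21)   [check: 19·270 − 21·244 = 6]
  10 = 1·6 + 4   → row F = row D − 1·row E = (4, −28, 31)   [check: −28·270 + 31·244 = 4]
  6 = 1·4 + 2   → row G = row E − 1·row F = (2, 47, −52)   [check: 47·270 − 52·244 = 2]
  4 = 2·2 + 0   → remainder 0, stop. gcd = 2 (last nonzero row G).
So gcd(270, 244) = 2, with Bézout identity 47·270 − 52·244 = 2. Containment (⊇): the Bézout identity exhibits 2 as an element of (270, 244), giving (2) ⊆ (270, 244). Containment (⊆): since 2 | 270 and 2 | 244 (270 = 2·135, 244 = 2·122), every Z-linear combination of 270 and 244 is divisible by 2, so (270, 244) ⊆ (2). Therefore (270, 244) = (2), d = 2.

Final answer: (270, 244) = (2); d = 2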